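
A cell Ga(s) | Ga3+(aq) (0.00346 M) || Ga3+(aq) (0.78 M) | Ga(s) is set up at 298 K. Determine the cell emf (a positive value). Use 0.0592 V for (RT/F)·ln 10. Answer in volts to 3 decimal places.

0.046 V

For a concentration cell E°cell = 0, since both electrodes use the same couple.
The compartment with the higher Ga3+(aq) concentration (0.78 M) acts as the cathode; ions are reduced there and produced at the dilute (0.00346 M) anode.
With n = 3, Ecell = −(0.0592/3)·log([dilute]/[conc]) = −(0.0592/3)·log(0.00346/0.78) = +0.046 V.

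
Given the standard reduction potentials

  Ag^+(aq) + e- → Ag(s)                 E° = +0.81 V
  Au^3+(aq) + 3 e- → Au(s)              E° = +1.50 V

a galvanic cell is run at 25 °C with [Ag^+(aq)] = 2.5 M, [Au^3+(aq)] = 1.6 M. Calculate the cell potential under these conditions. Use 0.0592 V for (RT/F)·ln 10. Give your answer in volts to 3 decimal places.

+0.670 V

The Au³⁺/Au couple has the more positive E°, so it is the cathode; Ag⁺/Ag is the anode.
The standard potential is +1.50 − (+0.81) = +0.69 V and the balanced reaction transfers n = 3 electrons.
Balancing gives Au^3+(aq) + 3 Ag(s) → Au(s) + 3 Ag^+(aq); hence Q = [Ag^+(aq)]^3 / [Au^3+(aq)] = 9.77 (log Q = 0.990).
E = E° − (0.0592/n)·log Q = +0.69 − (0.0592/3)(0.990) = +0.670 V.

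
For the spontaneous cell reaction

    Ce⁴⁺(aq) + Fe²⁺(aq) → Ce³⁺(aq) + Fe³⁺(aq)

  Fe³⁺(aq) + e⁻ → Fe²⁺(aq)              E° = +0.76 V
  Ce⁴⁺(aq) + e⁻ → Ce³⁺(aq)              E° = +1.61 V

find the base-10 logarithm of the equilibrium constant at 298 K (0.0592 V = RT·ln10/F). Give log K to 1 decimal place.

log K = 14.4

The Ce⁴⁺/Ce³⁺ couple is reduced (cathode); E°cell = +1.61 − (+0.76) = +0.85 V with n = 1.
At equilibrium E = 0, so log K = nE°cell / 0.0592 = (1)(+0.85) / 0.0592 = 14.4.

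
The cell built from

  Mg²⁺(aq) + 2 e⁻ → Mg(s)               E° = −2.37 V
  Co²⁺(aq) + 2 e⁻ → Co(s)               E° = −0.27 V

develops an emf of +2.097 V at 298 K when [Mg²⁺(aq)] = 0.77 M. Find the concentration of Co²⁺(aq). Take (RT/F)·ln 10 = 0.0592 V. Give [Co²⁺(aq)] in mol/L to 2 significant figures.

0.61 M

With Co²⁺/Co at the cathode and Mg²⁺/Mg at the anode, E°cell = −0.27 − (−2.37) = +2.10 V (n = 2).
Rearranging E = E° − (0.0592/n)·log Q gives log Q = 2(+2.10 − (+2.097))/0.0592 = 0.101.
The balanced reaction is Co²⁺(aq) + Mg(s) → Co(s) + Mg²⁺(aq), so Q = [Mg²⁺(aq)] / [Co²⁺(aq)].
Isolating [Co²⁺(aq)] in Q = 10^{0.101} yields log [Co²⁺(aq)] = −0.215, i.e. 0.61 M.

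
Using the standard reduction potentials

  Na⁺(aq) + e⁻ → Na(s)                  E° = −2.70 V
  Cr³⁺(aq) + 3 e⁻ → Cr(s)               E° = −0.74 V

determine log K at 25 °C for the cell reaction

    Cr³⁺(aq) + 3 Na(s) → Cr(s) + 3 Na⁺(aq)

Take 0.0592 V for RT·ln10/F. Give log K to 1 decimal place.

The Cr³⁺/Cr couple is reduced (cathode); E°cell = −0.74 − (−2.70) = +1.96 V with n = 3.
At equilibrium E = 0, so log K = nE°cell / 0.0592 = (3)(+1.96) / 0.0592 = 99.3.

log K = 99.3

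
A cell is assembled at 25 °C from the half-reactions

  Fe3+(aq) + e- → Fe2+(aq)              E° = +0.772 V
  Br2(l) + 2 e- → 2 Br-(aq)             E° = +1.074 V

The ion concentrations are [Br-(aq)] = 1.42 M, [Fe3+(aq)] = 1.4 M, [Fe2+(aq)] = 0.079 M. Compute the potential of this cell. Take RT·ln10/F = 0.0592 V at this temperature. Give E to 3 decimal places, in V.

+0.219 V

Br₂/Br⁻ is reduced (cathode, E° = +1.074 V) and Fe³⁺/Fe²⁺ is oxidized (anode).
The standard potential is +1.074 − (+0.772) = +0.302 V and the balanced reaction transfers n = 2 electrons.
The balanced reaction is Br2(l) + 2 Fe2+(aq) → 2 Br-(aq) + 2 Fe3+(aq), so Q = ([Br-(aq)]^2·[Fe3+(aq)]^2) / [Fe2+(aq)]^2 = 633 and log Q = 2.802.
Applying E = E° − (RT ln10/nF)·log Q gives +0.302 − (0.0592/2)(2.802) = +0.219 V.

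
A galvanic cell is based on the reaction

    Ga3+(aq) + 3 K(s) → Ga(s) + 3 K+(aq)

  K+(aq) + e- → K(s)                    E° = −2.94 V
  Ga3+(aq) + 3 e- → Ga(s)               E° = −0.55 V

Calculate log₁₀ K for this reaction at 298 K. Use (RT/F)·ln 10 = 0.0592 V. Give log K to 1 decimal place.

The Ga³⁺/Ga couple is reduced (cathode); E°cell = −0.55 − (−2.94) = +2.39 V with n = 3.
At equilibrium E = 0, so log K = nE°cell / 0.0592 = (3)(+2.39) / 0.0592 = 121.1.

log K = 121.1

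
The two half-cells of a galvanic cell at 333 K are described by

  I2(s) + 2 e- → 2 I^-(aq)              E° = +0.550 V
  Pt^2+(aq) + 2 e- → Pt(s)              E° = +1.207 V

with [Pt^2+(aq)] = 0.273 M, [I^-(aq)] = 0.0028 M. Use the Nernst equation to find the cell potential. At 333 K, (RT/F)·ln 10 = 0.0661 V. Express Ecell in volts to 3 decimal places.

Pt²⁺/Pt is reduced (cathode, E° = +1.207 V) and I₂/I⁻ is oxidized (anode).
E°cell = E°cat − E°an = +1.207 − (+0.550) = +0.657 V; n = 2.
The balanced reaction is Pt^2+(aq) + 2 I^-(aq) → Pt(s) + I2(s), so Q = 1 / ([Pt^2+(aq)]·[I^-(aq)]^2) = 4.67×10^5 and log Q = 5.670.
By the Nernst equation, E = +0.657 − (0.0661/2)·(5.670) = +0.470 V.

+0.470 V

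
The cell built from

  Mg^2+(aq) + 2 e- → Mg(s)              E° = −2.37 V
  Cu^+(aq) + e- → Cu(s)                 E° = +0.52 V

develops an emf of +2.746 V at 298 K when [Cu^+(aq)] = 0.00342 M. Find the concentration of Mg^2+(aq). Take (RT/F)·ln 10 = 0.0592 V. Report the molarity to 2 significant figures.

With Cu⁺/Cu at the cathode and Mg²⁺/Mg at the anode, E°cell = +0.52 − (−2.37) = +2.89 V (n = 2).
Rearranging E = E° − (0.0592/n)·log Q gives log Q = 2(+2.89 − (+2.746))/0.0592 = 4.865.
The balanced reaction is 2 Cu^+(aq) + Mg(s) → 2 Cu(s) + Mg^2+(aq), so Q = [Mg^2+(aq)] / [Cu^+(aq)]^2.
Solving for the unknown gives log [Mg^2+(aq)] = −0.067, so [Mg^2+(aq)] ≈ 0.86 M.

0.86 M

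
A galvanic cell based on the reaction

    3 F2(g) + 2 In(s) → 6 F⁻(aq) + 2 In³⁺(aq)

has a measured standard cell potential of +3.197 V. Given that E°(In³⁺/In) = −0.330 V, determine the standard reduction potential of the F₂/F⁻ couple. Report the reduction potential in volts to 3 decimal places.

In the reaction as written the F₂/F⁻ couple is reduced (cathode) and In³⁺/In is oxidized (anode), so E°cell = E°(F₂/F⁻) − E°(In³⁺/In).
E°(F₂/F⁻) = E°cell + E°(anode) = +3.197 + (−0.330) = +2.867 V.

+2.867 V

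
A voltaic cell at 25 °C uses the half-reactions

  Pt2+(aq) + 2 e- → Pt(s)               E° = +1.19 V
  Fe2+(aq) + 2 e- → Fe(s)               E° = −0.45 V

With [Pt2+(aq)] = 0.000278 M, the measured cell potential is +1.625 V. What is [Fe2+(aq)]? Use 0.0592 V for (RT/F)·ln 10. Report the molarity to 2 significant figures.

With Pt²⁺/Pt at the cathode and Fe²⁺/Fe at the anode, E°cell = +1.19 − (−0.45) = +1.64 V (n = 2).
Rearranging E = E° − (0.0592/n)·log Q gives log Q = 2(+1.64 − (+1.625))/0.0592 = 0.507.
Balancing electrons gives Pt2+(aq) + Fe(s) → Pt(s) + Fe2+(aq); thus Q = [Fe2+(aq)] / [Pt2+(aq)].
Solving for the unknown gives log [Fe2+(aq)] = −3.049, so [Fe2+(aq)] ≈ 0.00089 M.

0.00089 M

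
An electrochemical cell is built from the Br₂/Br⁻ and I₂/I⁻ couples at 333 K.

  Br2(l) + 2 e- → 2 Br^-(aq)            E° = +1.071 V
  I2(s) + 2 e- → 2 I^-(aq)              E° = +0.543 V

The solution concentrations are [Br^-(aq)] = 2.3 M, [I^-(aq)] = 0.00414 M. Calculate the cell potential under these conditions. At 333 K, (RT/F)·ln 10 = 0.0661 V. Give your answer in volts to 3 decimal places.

Since E°(Br₂/Br⁻) > E°(I₂/I⁻), Br₂/Br⁻ serves as the cathode.
E°cell = E°cat − E°an = +1.071 − (+0.543) = +0.528 V; n = 2.
The balanced reaction is Br2(l) + 2 I^-(aq) → 2 Br^-(aq) + I2(s), so Q = [Br^-(aq)]^2 / [I^-(aq)]^2 = 3.09×10^5 and log Q = 5.489.
E = E° − (0.0661/n)·log Q = +0.528 − (0.0661/2)(5.489) = +0.347 V.

+0.347 V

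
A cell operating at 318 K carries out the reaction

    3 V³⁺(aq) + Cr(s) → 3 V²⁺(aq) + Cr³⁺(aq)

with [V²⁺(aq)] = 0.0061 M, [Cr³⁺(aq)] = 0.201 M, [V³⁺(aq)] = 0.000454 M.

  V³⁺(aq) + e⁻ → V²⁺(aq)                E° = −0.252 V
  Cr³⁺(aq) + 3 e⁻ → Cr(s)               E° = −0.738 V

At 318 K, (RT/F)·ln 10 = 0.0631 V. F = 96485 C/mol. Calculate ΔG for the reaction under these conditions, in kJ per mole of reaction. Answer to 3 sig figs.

E°cell = −0.252 − (−0.738) = +0.486 V; the balanced reaction transfers n = 3 electrons.
The reaction quotient is ([V²⁺(aq)]^3·[Cr³⁺(aq)]) / [V³⁺(aq)]^3 = 488; by Nernst, E = +0.486 − (0.0631/3)(2.688) = +0.4295 V.
Then ΔG = −nFE = −3 × 96485 × +0.4295 J/mol = −124 kJ/mol.

−124 kJ/mol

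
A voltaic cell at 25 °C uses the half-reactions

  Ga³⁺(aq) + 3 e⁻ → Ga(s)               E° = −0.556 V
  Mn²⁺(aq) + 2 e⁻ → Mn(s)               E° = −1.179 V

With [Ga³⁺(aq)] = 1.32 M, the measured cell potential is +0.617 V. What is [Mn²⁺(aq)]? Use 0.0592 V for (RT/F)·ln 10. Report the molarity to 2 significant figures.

1.9 M

The Ga³⁺/Ga couple has the larger reduction potential, so it is the cathode: E°cell = −0.556 − (−1.179) = +0.623 V and n = 6.
From the Nernst equation, log Q = n(E° − E)/0.0592 = 6·(+0.623 − (+0.617))/0.0592 = 0.608.
For 2 Ga³⁺(aq) + 3 Mn(s) → 2 Ga(s) + 3 Mn²⁺(aq), the reaction quotient is Q = [Mn²⁺(aq)]^3 / [Ga³⁺(aq)]^2.
Isolating [Mn²⁺(aq)] in Q = 10^{0.608} yields log [Mn²⁺(aq)] = 0.283, i.e. 1.9 M.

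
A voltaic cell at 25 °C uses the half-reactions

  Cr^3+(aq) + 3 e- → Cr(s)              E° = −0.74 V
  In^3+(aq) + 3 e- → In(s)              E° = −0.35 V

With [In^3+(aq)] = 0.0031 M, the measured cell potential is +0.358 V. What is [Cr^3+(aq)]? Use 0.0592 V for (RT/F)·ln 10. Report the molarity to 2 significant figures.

0.13 M

The In³⁺/In couple has the larger reduction potential, so it is the cathode: E°cell = −0.35 − (−0.74) = +0.39 V and n = 3.
Rearranging E = E° − (0.0592/n)·log Q gives log Q = 3(+0.39 − (+0.358))/0.0592 = 1.622.
For In^3+(aq) + Cr(s) → In(s) + Cr^3+(aq), the reaction quotient is Q = [Cr^3+(aq)] / [In^3+(aq)].
Isolating [Cr^3+(aq)] in Q = 10^{1.622} yields log [Cr^3+(aq)] = −0.887, i.e. 0.13 M.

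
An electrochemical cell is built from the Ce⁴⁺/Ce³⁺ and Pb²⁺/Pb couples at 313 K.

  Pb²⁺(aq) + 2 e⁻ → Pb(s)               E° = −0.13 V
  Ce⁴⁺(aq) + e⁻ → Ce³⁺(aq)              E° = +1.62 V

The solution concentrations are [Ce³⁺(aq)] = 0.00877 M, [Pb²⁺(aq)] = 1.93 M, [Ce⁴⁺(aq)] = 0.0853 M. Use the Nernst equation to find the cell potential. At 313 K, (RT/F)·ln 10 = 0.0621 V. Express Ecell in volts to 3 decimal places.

The Ce⁴⁺/Ce³⁺ couple has the more positive E°, so it is the cathode; Pb²⁺/Pb is the anode.
The standard potential is +1.62 − (−0.13) = +1.75 V and the balanced reaction transfers n = 2 electrons.
For the overall reaction 2 Ce⁴⁺(aq) + Pb(s) → 2 Ce³⁺(aq) + Pb²⁺(aq), Q = ([Ce³⁺(aq)]^2·[Pb²⁺(aq)]) / [Ce⁴⁺(aq)]^2 = 0.0204, giving log Q = −1.690.
Applying E = E° − (RT ln10/nF)·log Q gives +1.75 − (0.0621/2)(−1.690) = +1.802 V.

+1.802 V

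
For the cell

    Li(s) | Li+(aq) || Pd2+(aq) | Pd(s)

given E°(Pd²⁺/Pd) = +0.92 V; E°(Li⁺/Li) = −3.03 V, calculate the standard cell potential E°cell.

By convention the left-hand electrode in cell notation is the anode (oxidation) and the right-hand electrode is the cathode (reduction).
E°cell = E°(right) − E°(left) = +0.92 − (−3.03) = +3.95 V.

+3.95 V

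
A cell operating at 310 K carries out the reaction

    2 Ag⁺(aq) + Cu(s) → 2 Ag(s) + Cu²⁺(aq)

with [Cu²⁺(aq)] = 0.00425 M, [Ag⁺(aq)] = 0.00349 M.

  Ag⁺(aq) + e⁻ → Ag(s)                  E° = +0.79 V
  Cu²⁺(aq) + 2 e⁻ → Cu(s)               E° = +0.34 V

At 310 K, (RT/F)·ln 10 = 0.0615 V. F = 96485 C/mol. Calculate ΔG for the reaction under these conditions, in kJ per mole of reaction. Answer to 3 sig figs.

With Ag⁺/Ag reduced at the cathode, E°cell = +0.79 − (+0.34) = +0.45 V and n = 2.
The reaction quotient is [Cu²⁺(aq)] / [Ag⁺(aq)]^2 = 349; by Nernst, E = +0.45 − (0.0615/2)(2.543) = +0.3718 V.
Finally ΔG = −nFE = −(2)(96485 C/mol)(+0.3718 V) = −71.7 kJ/mol.

−71.7 kJ/mol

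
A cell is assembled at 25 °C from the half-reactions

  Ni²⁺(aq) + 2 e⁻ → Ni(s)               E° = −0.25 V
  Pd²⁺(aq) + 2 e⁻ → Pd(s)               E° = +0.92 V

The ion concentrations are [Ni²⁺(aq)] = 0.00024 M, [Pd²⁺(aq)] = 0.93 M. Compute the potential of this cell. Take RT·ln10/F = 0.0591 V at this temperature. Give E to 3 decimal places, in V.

+1.276 V

The Pd²⁺/Pd couple has the more positive E°, so it is the cathode; Ni²⁺/Ni is the anode.
The standard potential is +0.92 − (−0.25) = +1.17 V and the balanced reaction transfers n = 2 electrons.
The balanced reaction is Pd²⁺(aq) + Ni(s) → Pd(s) + Ni²⁺(aq), so Q = [Ni²⁺(aq)] / [Pd²⁺(aq)] = 0.000258 and log Q = −3.588.
By the Nernst equation, E = +1.17 − (0.0591/2)·(−3.588) = +1.276 V.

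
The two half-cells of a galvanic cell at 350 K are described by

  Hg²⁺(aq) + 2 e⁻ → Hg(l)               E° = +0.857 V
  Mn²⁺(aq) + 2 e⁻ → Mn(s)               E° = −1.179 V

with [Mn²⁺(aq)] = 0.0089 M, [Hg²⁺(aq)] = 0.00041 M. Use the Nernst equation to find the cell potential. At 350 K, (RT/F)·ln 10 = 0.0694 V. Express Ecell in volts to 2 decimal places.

Since E°(Hg²⁺/Hg) > E°(Mn²⁺/Mn), Hg²⁺/Hg serves as the cathode.
The standard potential is +0.857 − (−1.179) = +2.036 V and the balanced reaction transfers n = 2 electrons.
The balanced reaction is Hg²⁺(aq) + Mn(s) → Hg(l) + Mn²⁺(aq), so Q = [Mn²⁺(aq)] / [Hg²⁺(aq)] = 21.7 and log Q = 1.337.
E = E° − (0.0694/n)·log Q = +2.036 − (0.0694/2)(1.337) = +1.99 V.

+1.99 V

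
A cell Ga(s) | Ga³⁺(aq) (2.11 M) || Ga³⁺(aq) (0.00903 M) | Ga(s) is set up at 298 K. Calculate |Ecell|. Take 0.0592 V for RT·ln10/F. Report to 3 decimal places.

For a concentration cell E°cell = 0, since both electrodes use the same couple.
The compartment with the higher Ga³⁺(aq) concentration (2.11 M) acts as the cathode; ions are reduced there and produced at the dilute (0.00903 M) anode.
With n = 3, Ecell = −(0.0592/3)·log([dilute]/[conc]) = −(0.0592/3)·log(0.00903/2.11) = +0.047 V.

0.047 V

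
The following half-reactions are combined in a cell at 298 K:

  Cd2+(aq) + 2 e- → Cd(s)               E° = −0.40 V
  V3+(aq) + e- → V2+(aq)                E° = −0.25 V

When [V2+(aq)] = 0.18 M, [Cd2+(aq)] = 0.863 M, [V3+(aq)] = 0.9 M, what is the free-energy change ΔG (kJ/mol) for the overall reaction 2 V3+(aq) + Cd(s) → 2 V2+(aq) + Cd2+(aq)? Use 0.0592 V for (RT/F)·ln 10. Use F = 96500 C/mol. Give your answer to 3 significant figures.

−37.3 kJ/mol

With V³⁺/V²⁺ reduced at the cathode, E°cell = −0.25 − (−0.40) = +0.15 V and n = 2.
Q = ([V2+(aq)]^2·[Cd2+(aq)]) / [V3+(aq)]^2 = 0.0345, so log Q = −1.462 and E = +0.15 − (0.0592/2)(−1.462) = +0.1933 V.
Finally ΔG = −nFE = −(2)(96500 C/mol)(+0.1933 V) = −37.3 kJ/mol.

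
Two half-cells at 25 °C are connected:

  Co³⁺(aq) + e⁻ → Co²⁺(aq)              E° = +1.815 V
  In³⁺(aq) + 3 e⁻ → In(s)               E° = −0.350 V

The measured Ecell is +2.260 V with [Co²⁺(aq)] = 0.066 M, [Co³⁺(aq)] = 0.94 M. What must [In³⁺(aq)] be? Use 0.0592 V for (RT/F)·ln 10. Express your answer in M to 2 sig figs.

With Co³⁺/Co²⁺ at the cathode and In³⁺/In at the anode, E°cell = +1.815 − (−0.350) = +2.165 V (n = 3).
From the Nernst equation, log Q = n(E° − E)/0.0592 = 3·(+2.165 − (+2.260))/0.0592 = −4.814.
For 3 Co³⁺(aq) + In(s) → 3 Co²⁺(aq) + In³⁺(aq), the reaction quotient is Q = ([Co²⁺(aq)]^3·[In³⁺(aq)]) / [Co³⁺(aq)]^3.
Substituting the known concentrations and solving, log [In³⁺(aq)] = −1.353 and [In³⁺(aq)] = 0.044 M.

0.044 M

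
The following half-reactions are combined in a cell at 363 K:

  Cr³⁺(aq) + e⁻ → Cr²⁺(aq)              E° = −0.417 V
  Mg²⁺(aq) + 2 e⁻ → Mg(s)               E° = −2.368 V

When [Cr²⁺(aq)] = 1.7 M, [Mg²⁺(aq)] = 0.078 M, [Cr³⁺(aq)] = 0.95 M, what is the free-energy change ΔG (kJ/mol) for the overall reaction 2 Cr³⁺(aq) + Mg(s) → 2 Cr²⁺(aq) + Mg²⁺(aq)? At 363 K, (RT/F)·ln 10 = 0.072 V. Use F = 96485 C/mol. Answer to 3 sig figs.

−381 kJ/mol

The standard cell potential is −0.417 − (−2.368) = +1.951 V, with n = 2 electrons in the balanced equation.
Here Q = ([Cr²⁺(aq)]^2·[Mg²⁺(aq)]) / [Cr³⁺(aq)]^2 = 0.25 (log Q = −0.602), giving E = +1.951 − (0.072/2)·(−0.602) = +1.9727 V.
ΔG = −nFE = −(2)(96485)(+1.9727) J/mol = −381 kJ/mol.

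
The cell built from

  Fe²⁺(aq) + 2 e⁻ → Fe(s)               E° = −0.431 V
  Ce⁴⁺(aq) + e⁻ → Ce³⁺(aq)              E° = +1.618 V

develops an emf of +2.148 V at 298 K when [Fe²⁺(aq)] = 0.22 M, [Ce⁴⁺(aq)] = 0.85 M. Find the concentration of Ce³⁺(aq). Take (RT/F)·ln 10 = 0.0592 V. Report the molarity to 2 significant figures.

The Ce⁴⁺/Ce³⁺ couple has the larger reduction potential, so it is the cathode: E°cell = +1.618 − (−0.431) = +2.049 V and n = 2.
From the Nernst equation, log Q = n(E° − E)/0.0592 = 2·(+2.049 − (+2.148))/0.0592 = −3.345.
The balanced reaction is 2 Ce⁴⁺(aq) + Fe(s) → 2 Ce³⁺(aq) + Fe²⁺(aq), so Q = ([Ce³⁺(aq)]^2·[Fe²⁺(aq)]) / [Ce⁴⁺(aq)]^2.
Solving for the unknown gives log [Ce³⁺(aq)] = −1.414, so [Ce³⁺(aq)] ≈ 0.039 M.

0.039 M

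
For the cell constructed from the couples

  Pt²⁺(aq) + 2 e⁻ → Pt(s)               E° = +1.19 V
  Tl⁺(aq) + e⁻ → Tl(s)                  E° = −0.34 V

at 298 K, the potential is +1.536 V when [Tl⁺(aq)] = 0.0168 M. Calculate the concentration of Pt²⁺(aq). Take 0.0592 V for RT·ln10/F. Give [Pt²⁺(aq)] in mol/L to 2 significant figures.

With Pt²⁺/Pt at the cathode and Tl⁺/Tl at the anode, E°cell = +1.19 − (−0.34) = +1.53 V (n = 2).
From the Nernst equation, log Q = n(E° − E)/0.0592 = 2·(+1.53 − (+1.536))/0.0592 = −0.203.
For Pt²⁺(aq) + 2 Tl(s) → Pt(s) + 2 Tl⁺(aq), the reaction quotient is Q = [Tl⁺(aq)]^2 / [Pt²⁺(aq)].
Isolating [Pt²⁺(aq)] in Q = 10^{−0.203} yields log [Pt²⁺(aq)] = −3.346, i.e. 0.00045 M.

0.00045 M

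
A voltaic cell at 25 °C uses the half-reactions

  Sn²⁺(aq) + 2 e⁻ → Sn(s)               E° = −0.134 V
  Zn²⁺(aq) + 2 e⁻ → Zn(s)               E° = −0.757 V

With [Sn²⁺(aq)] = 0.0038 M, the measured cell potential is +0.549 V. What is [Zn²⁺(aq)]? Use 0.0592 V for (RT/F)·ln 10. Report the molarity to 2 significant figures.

Sn²⁺/Sn is the cathode (higher E°); E°cell = −0.134 − (−0.757) = +0.623 V with n = 2.
Since E = E° − (0.0592/n)·log Q, log Q = n(E° − E)/0.0592 = 2.500.
Balancing electrons gives Sn²⁺(aq) + Zn(s) → Sn(s) + Zn²⁺(aq); thus Q = [Zn²⁺(aq)] / [Sn²⁺(aq)].
Substituting the known concentrations and solving, log [Zn²⁺(aq)] = 0.080 and [Zn²⁺(aq)] = 1.2 M.

1.2 M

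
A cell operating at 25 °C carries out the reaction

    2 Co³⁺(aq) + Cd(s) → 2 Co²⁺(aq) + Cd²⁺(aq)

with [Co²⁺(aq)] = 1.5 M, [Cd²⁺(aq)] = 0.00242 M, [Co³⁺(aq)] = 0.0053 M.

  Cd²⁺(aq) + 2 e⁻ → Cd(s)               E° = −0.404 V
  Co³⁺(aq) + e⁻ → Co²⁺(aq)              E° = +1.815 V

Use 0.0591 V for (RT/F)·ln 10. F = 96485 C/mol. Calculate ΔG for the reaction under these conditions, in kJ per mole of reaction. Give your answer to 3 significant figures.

E°cell = +1.815 − (−0.404) = +2.219 V; the balanced reaction transfers n = 2 electrons.
Here Q = ([Co²⁺(aq)]^2·[Cd²⁺(aq)]) / [Co³⁺(aq)]^2 = 194 (log Q = 2.287), giving E = +2.219 − (0.0591/2)·(2.287) = +2.1514 V.
ΔG = −nFE = −(2)(96485)(+2.1514) J/mol = −415 kJ/mol.

−415 kJ/mol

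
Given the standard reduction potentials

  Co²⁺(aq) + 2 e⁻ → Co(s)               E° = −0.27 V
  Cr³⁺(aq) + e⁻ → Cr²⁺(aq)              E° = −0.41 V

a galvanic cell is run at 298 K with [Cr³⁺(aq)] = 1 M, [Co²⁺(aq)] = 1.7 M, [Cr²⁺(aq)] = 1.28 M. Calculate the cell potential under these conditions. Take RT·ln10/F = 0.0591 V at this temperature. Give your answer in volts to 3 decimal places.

Since E°(Co²⁺/Co) > E°(Cr³⁺/Cr²⁺), Co²⁺/Co serves as the cathode.
E°cell = E°cat − E°an = −0.27 − (−0.41) = +0.14 V; n = 2.
Balancing gives Co²⁺(aq) + 2 Cr²⁺(aq) → Co(s) + 2 Cr³⁺(aq); hence Q = [Cr³⁺(aq)]^2 / ([Co²⁺(aq)]·[Cr²⁺(aq)]^2) = 0.359 (log Q = −0.445).
E = E° − (0.0591/n)·log Q = +0.14 − (0.0591/2)(−0.445) = +0.153 V.

+0.153 V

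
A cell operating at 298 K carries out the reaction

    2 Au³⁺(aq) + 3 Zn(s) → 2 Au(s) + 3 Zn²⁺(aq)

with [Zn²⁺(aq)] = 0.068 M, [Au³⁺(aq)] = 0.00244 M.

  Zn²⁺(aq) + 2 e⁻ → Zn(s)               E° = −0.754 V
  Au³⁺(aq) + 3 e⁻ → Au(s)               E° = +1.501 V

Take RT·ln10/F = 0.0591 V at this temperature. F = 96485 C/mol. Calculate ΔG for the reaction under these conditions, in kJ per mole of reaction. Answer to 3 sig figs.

−1300 kJ/mol

With Au³⁺/Au reduced at the cathode, E°cell = +1.501 − (−0.754) = +2.255 V and n = 6.
Here Q = [Zn²⁺(aq)]^3 / [Au³⁺(aq)]^2 = 52.8 (log Q = 1.723), giving E = +2.255 − (0.0591/6)·(1.723) = +2.2380 V.
ΔG = −nFE = −(6)(96485)(+2.2380) J/mol = −1300 kJ/mol.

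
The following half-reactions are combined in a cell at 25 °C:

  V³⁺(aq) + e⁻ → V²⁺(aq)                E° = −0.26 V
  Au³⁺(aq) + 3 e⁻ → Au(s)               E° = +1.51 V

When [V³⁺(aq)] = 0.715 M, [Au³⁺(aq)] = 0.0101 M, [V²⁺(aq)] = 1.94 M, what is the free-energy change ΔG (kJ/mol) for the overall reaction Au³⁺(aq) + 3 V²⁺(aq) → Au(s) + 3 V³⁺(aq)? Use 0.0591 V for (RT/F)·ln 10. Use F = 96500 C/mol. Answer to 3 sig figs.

−508 kJ/mol

With Au³⁺/Au reduced at the cathode, E°cell = +1.51 − (−0.26) = +1.77 V and n = 3.
Here Q = [V³⁺(aq)]^3 / ([Au³⁺(aq)]·[V²⁺(aq)]^3) = 4.96 (log Q = 0.695), giving E = +1.77 − (0.0591/3)·(0.695) = +1.7563 V.
ΔG = −nFE = −(3)(96500)(+1.7563) J/mol = −508 kJ/mol.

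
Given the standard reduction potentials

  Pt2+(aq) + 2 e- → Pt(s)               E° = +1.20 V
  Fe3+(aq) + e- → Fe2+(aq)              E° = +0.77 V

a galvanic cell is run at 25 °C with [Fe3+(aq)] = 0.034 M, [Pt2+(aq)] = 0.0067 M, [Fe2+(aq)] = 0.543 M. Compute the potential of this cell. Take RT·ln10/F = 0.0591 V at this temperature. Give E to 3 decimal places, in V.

+0.437 V

Pt²⁺/Pt is reduced (cathode, E° = +1.20 V) and Fe³⁺/Fe²⁺ is oxidized (anode).
E°cell = E°cat − E°an = +1.20 − (+0.77) = +0.43 V; n = 2.
For the overall reaction Pt2+(aq) + 2 Fe2+(aq) → Pt(s) + 2 Fe3+(aq), Q = [Fe3+(aq)]^2 / ([Pt2+(aq)]·[Fe2+(aq)]^2) = 0.585, giving log Q = −0.233.
E = E° − (0.0591/n)·log Q = +0.43 − (0.0591/2)(−0.233) = +0.437 V.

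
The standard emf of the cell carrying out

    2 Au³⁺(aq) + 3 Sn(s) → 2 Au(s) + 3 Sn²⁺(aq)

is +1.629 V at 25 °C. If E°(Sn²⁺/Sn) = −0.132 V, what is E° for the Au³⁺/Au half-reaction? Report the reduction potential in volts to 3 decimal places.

In the reaction as written the Au³⁺/Au couple is reduced (cathode) and Sn²⁺/Sn is oxidized (anode), so E°cell = E°(Au³⁺/Au) − E°(Sn²⁺/Sn).
E°(Au³⁺/Au) = E°cell + E°(anode) = +1.629 + (−0.132) = +1.497 V.

+1.497 V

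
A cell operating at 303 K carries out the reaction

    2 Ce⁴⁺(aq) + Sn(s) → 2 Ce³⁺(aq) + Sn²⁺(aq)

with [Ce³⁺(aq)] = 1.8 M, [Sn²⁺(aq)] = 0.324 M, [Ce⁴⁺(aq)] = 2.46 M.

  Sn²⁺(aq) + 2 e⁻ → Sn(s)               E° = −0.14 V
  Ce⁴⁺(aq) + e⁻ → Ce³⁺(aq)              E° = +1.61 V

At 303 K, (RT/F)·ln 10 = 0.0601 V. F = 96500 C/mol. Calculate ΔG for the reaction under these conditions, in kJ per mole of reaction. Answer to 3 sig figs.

−342 kJ/mol

The standard cell potential is +1.61 − (−0.14) = +1.75 V, with n = 2 electrons in the balanced equation.
Here Q = ([Ce³⁺(aq)]^2·[Sn²⁺(aq)]) / [Ce⁴⁺(aq)]^2 = 0.173 (log Q = −0.761), giving E = +1.75 − (0.0601/2)·(−0.761) = +1.7729 V.
Then ΔG = −nFE = −2 × 96500 × +1.7729 J/mol = −342 kJ/mol.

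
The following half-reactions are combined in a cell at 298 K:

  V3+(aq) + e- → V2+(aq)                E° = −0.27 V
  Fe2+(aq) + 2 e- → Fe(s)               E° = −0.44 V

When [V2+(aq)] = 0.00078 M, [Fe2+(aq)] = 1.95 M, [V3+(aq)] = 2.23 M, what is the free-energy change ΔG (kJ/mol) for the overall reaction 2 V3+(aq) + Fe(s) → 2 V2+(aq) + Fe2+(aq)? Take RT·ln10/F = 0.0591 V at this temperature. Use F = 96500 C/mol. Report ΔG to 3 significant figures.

−70.6 kJ/mol

With V³⁺/V²⁺ reduced at the cathode, E°cell = −0.27 − (−0.44) = +0.17 V and n = 2.
The reaction quotient is ([V2+(aq)]^2·[Fe2+(aq)]) / [V3+(aq)]^2 = 2.39×10^−7; by Nernst, E = +0.17 − (0.0591/2)(−6.622) = +0.3657 V.
ΔG = −nFE = −(2)(96500)(+0.3657) J/mol = −70.6 kJ/mol.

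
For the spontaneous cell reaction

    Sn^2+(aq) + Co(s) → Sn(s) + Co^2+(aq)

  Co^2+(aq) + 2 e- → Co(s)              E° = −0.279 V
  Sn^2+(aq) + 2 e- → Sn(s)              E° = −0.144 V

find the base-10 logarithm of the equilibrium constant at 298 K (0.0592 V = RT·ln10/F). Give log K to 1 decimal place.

The Sn²⁺/Sn couple is reduced (cathode); E°cell = −0.144 − (−0.279) = +0.135 V with n = 2.
At equilibrium E = 0, so log K = nE°cell / 0.0592 = (2)(+0.135) / 0.0592 = 4.6.

log K = 4.6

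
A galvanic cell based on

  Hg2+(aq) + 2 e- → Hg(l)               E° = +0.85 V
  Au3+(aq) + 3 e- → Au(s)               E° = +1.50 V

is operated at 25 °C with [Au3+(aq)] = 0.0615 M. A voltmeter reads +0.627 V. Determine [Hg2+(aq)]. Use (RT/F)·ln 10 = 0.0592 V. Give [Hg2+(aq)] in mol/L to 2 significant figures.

Au³⁺/Au is the cathode (higher E°); E°cell = +1.50 − (+0.85) = +0.65 V with n = 6.
Rearranging E = E° − (0.0592/n)·log Q gives log Q = 6(+0.65 − (+0.627))/0.0592 = 2.331.
For 2 Au3+(aq) + 3 Hg(l) → 2 Au(s) + 3 Hg2+(aq), the reaction quotient is Q = [Hg2+(aq)]^3 / [Au3+(aq)]^2.
Isolating [Hg2+(aq)] in Q = 10^{2.331} yields log [Hg2+(aq)] = −0.030, i.e. 0.93 M.

0.93 M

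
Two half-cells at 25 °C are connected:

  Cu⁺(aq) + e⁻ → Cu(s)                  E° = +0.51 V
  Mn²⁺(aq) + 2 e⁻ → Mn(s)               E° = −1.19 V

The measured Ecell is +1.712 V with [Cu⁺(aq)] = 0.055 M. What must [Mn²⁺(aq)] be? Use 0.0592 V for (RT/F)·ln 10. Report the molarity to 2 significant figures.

0.0012 M

Cu⁺/Cu is the cathode (higher E°); E°cell = +0.51 − (−1.19) = +1.70 V with n = 2.
Since E = E° − (0.0592/n)·log Q, log Q = n(E° − E)/0.0592 = −0.405.
The balanced reaction is 2 Cu⁺(aq) + Mn(s) → 2 Cu(s) + Mn²⁺(aq), so Q = [Mn²⁺(aq)] / [Cu⁺(aq)]^2.
Isolating [Mn²⁺(aq)] in Q = 10^{−0.405} yields log [Mn²⁺(aq)] = −2.924, i.e. 0.0012 M.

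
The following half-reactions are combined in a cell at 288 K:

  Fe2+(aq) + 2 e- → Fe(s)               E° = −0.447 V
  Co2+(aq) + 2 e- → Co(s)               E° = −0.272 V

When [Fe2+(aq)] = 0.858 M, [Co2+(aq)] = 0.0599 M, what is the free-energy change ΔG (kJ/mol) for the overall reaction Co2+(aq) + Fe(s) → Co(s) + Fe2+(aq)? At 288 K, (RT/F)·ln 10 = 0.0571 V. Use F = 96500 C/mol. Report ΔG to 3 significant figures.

−27.4 kJ/mol

With Co²⁺/Co reduced at the cathode, E°cell = −0.272 − (−0.447) = +0.175 V and n = 2.
The reaction quotient is [Fe2+(aq)] / [Co2+(aq)] = 14.3; by Nernst, E = +0.175 − (0.0571/2)(1.156) = +0.1420 V.
Then ΔG = −nFE = −2 × 96500 × +0.1420 J/mol = −27.4 kJ/mol.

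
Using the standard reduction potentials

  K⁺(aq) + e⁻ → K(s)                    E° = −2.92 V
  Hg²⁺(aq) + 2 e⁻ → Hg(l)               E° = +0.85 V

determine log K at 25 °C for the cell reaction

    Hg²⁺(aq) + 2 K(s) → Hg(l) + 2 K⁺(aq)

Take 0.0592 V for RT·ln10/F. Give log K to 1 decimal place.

The Hg²⁺/Hg couple is reduced (cathode); E°cell = +0.85 − (−2.92) = +3.77 V with n = 2.
At equilibrium E = 0, so log K = nE°cell / 0.0592 = (2)(+3.77) / 0.0592 = 127.4.

log K = 127.4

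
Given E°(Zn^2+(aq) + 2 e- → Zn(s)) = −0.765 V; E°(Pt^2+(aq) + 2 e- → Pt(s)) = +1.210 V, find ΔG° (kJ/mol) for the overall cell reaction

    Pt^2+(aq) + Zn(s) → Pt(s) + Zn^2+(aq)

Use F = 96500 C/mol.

In the reaction as written Pt^2+(aq) is reduced, so the Pt²⁺/Pt couple is the cathode and Zn²⁺/Zn is the anode.
E°cell = +1.210 − (−0.765) = +1.975 V; balancing electrons gives n = 2.
ΔG° = −nFE°cell = −(2)(96500)(+1.975) J/mol = −381 kJ/mol.

−381 kJ/mol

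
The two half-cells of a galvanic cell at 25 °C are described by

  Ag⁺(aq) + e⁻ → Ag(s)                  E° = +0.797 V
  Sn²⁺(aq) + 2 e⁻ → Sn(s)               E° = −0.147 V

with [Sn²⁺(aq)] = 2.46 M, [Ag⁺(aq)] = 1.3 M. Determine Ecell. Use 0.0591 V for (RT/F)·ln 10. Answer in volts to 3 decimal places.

The Ag⁺/Ag couple has the more positive E°, so it is the cathode; Sn²⁺/Sn is the anode.
E°cell = +0.797 − (−0.147) = +0.944 V, with n = 2 electrons transferred.
For the overall reaction 2 Ag⁺(aq) + Sn(s) → 2 Ag(s) + Sn²⁺(aq), Q = [Sn²⁺(aq)] / [Ag⁺(aq)]^2 = 1.46, giving log Q = 0.163.
By the Nernst equation, E = +0.944 − (0.0591/2)·(0.163) = +0.939 V.

+0.939 V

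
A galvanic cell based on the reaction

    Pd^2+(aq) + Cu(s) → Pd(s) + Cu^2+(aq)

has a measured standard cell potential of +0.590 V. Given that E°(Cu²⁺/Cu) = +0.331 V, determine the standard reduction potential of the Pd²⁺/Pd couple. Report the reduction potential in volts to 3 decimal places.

+0.921 V

In the reaction as written the Pd²⁺/Pd couple is reduced (cathode) and Cu²⁺/Cu is oxidized (anode), so E°cell = E°(Pd²⁺/Pd) − E°(Cu²⁺/Cu).
E°(Pd²⁺/Pd) = E°cell + E°(anode) = +0.590 + (+0.331) = +0.921 V.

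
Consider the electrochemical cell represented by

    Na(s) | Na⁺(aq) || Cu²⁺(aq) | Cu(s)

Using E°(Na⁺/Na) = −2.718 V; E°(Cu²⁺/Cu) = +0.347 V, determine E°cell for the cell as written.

By convention the left-hand electrode in cell notation is the anode (oxidation) and the right-hand electrode is the cathode (reduction).
E°cell = E°(right) − E°(left) = +0.347 − (−2.718) = +3.065 V.

+3.065 V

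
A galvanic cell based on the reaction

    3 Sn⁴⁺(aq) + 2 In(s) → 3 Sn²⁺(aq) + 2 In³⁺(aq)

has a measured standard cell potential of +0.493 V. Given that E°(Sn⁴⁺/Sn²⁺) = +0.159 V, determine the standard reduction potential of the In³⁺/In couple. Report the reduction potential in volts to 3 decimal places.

−0.334 V

In the reaction as written the Sn⁴⁺/Sn²⁺ couple is reduced (cathode) and In³⁺/In is oxidized (anode), so E°cell = E°(Sn⁴⁺/Sn²⁺) − E°(In³⁺/In).
E°(In³⁺/In) = E°(cathode) − E°cell = +0.159 − (+0.493) = −0.334 V.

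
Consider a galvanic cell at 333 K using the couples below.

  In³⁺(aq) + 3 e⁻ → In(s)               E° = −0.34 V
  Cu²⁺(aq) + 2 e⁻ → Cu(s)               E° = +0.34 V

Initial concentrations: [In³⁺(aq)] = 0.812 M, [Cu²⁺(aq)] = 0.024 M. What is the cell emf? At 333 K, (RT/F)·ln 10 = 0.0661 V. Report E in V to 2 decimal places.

+0.63 V

Cu²⁺/Cu is reduced (cathode, E° = +0.34 V) and In³⁺/In is oxidized (anode).
E°cell = +0.34 − (−0.34) = +0.68 V, with n = 6 electrons transferred.
The balanced reaction is 3 Cu²⁺(aq) + 2 In(s) → 3 Cu(s) + 2 In³⁺(aq), so Q = [In³⁺(aq)]^2 / [Cu²⁺(aq)]^3 = 4.77×10^4 and log Q = 4.678.
By the Nernst equation, E = +0.68 − (0.0661/6)·(4.678) = +0.63 V.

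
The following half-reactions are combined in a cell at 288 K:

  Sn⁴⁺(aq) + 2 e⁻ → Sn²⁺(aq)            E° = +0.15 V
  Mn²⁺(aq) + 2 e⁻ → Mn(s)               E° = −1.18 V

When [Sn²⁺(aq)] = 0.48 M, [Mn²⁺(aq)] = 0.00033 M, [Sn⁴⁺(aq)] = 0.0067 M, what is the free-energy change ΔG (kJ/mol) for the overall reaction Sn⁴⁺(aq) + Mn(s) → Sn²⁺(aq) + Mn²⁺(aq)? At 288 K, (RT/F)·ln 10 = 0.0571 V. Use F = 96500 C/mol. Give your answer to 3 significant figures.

With Sn⁴⁺/Sn²⁺ reduced at the cathode, E°cell = +0.15 − (−1.18) = +1.33 V and n = 2.
Q = ([Sn²⁺(aq)]·[Mn²⁺(aq)]) / [Sn⁴⁺(aq)] = 0.0236, so log Q = −1.626 and E = +1.33 − (0.0571/2)(−1.626) = +1.3764 V.
ΔG = −nFE = −(2)(96500)(+1.3764) J/mol = −266 kJ/mol.

−266 kJ/mol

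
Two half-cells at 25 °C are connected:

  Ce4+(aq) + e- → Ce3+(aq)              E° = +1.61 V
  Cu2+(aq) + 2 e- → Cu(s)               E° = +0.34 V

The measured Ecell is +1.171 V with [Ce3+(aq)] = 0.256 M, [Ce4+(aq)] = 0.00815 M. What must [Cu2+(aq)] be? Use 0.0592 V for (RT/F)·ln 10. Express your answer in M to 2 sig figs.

2.2 M

The Ce⁴⁺/Ce³⁺ couple has the larger reduction potential, so it is the cathode: E°cell = +1.61 − (+0.34) = +1.27 V and n = 2.
Rearranging E = E° − (0.0592/n)·log Q gives log Q = 2(+1.27 − (+1.171))/0.0592 = 3.345.
For 2 Ce4+(aq) + Cu(s) → 2 Ce3+(aq) + Cu2+(aq), the reaction quotient is Q = ([Ce3+(aq)]^2·[Cu2+(aq)]) / [Ce4+(aq)]^2.
Substituting the known concentrations and solving, log [Cu2+(aq)] = 0.351 and [Cu2+(aq)] = 2.2 M.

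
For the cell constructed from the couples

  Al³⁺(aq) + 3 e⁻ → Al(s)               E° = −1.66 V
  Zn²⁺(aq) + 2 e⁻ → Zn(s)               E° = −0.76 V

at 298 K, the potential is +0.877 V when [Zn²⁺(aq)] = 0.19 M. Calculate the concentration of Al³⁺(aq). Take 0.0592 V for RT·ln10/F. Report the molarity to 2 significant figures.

1.2 M

The Zn²⁺/Zn couple has the larger reduction potential, so it is the cathode: E°cell = −0.76 − (−1.66) = +0.90 V and n = 6.
From the Nernst equation, log Q = n(E° − E)/0.0592 = 6·(+0.90 − (+0.877))/0.0592 = 2.331.
Balancing electrons gives 3 Zn²⁺(aq) + 2 Al(s) → 3 Zn(s) + 2 Al³⁺(aq); thus Q = [Al³⁺(aq)]^2 / [Zn²⁺(aq)]^3.
Substituting the known concentrations and solving, log [Al³⁺(aq)] = 0.084 and [Al³⁺(aq)] = 1.2 M.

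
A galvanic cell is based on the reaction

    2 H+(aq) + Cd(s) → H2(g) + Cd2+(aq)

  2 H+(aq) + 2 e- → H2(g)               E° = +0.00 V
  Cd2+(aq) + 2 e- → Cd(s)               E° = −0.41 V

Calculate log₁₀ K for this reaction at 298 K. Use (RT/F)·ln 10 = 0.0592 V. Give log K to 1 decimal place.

The 2H⁺/H₂ couple is reduced (cathode); E°cell = +0.00 − (−0.41) = +0.41 V with n = 2.
At equilibrium E = 0, so log K = nE°cell / 0.0592 = (2)(+0.41) / 0.0592 = 13.9.

log K = 13.9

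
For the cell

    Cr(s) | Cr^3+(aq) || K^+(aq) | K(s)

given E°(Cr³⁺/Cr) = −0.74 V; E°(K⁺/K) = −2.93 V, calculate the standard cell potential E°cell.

By convention the left-hand electrode in cell notation is the anode (oxidation) and the right-hand electrode is the cathode (reduction).
E°cell = E°(right) − E°(left) = −2.93 − (−0.74) = −2.19 V.
The negative sign shows that, as written, the cell would require an external voltage to drive the reaction.

−2.19 V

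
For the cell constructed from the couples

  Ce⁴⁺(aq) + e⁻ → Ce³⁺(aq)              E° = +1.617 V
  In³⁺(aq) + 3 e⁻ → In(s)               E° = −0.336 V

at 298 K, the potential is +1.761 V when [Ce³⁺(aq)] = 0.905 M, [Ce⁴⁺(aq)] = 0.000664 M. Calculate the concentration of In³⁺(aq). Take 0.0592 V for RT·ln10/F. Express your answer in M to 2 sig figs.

With Ce⁴⁺/Ce³⁺ at the cathode and In³⁺/In at the anode, E°cell = +1.617 − (−0.336) = +1.953 V (n = 3).
Since E = E° − (0.0592/n)·log Q, log Q = n(E° − E)/0.0592 = 9.730.
Balancing electrons gives 3 Ce⁴⁺(aq) + In(s) → 3 Ce³⁺(aq) + In³⁺(aq); thus Q = ([Ce³⁺(aq)]^3·[In³⁺(aq)]) / [Ce⁴⁺(aq)]^3.
Solving for the unknown gives log [In³⁺(aq)] = 0.327, so [In³⁺(aq)] ≈ 2.1 M.

2.1 M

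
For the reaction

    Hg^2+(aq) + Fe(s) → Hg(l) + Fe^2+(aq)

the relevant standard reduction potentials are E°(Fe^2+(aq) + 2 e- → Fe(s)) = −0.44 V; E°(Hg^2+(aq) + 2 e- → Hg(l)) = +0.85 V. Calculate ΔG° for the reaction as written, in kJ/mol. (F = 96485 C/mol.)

−249 kJ/mol

In the reaction as written Hg^2+(aq) is reduced, so the Hg²⁺/Hg couple is the cathode and Fe²⁺/Fe is the anode.
E°cell = +0.85 − (−0.44) = +1.29 V; balancing electrons gives n = 2.
ΔG° = −nFE°cell = −(2)(96485)(+1.29) J/mol = −249 kJ/mol.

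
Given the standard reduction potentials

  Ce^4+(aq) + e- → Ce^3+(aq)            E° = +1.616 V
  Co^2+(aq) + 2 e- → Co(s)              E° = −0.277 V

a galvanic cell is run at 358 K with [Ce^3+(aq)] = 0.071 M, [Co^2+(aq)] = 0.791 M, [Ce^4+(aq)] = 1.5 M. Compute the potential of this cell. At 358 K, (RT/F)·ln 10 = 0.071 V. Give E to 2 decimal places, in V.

+1.99 V

The Ce⁴⁺/Ce³⁺ couple has the more positive E°, so it is the cathode; Co²⁺/Co is the anode.
The standard potential is +1.616 − (−0.277) = +1.893 V and the balanced reaction transfers n = 2 electrons.
Balancing gives 2 Ce^4+(aq) + Co(s) → 2 Ce^3+(aq) + Co^2+(aq); hence Q = ([Ce^3+(aq)]^2·[Co^2+(aq)]) / [Ce^4+(aq)]^2 = 0.00177 (log Q = −2.751).
E = E° − (0.071/n)·log Q = +1.893 − (0.071/2)(−2.751) = +1.99 V.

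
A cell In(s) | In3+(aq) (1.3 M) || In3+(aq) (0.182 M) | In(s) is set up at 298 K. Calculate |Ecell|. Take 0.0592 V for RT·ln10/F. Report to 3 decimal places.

For a concentration cell E°cell = 0, since both electrodes use the same couple.
The compartment with the higher In3+(aq) concentration (1.3 M) acts as the cathode; ions are reduced there and produced at the dilute (0.182 M) anode.
With n = 3, Ecell = −(0.0592/3)·log([dilute]/[conc]) = −(0.0592/3)·log(0.182/1.3) = +0.017 V.

0.017 V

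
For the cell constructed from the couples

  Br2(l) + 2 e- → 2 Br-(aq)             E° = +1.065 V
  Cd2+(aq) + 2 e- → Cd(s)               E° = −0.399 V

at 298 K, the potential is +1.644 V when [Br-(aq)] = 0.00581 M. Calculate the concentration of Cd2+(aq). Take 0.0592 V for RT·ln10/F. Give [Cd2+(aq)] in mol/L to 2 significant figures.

With Br₂/Br⁻ at the cathode and Cd²⁺/Cd at the anode, E°cell = +1.065 − (−0.399) = +1.464 V (n = 2).
From the Nernst equation, log Q = n(E° − E)/0.0592 = 2·(+1.464 − (+1.644))/0.0592 = −6.081.
Balancing electrons gives Br2(l) + Cd(s) → 2 Br-(aq) + Cd2+(aq); thus Q = [Br-(aq)]^2·[Cd2+(aq)].
Solving for the unknown gives log [Cd2+(aq)] = −1.609, so [Cd2+(aq)] ≈ 0.025 M.

0.025 M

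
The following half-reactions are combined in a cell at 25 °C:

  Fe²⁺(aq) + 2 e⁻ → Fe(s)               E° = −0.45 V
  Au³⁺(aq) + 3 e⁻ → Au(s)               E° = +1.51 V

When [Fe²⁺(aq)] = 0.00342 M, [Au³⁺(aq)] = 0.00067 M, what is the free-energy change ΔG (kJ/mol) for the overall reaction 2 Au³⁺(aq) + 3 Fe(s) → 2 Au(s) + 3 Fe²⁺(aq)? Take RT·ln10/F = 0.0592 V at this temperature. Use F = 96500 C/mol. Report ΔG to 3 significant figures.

−1140 kJ/mol

The standard cell potential is +1.51 − (−0.45) = +1.96 V, with n = 6 electrons in the balanced equation.
Q = [Fe²⁺(aq)]^3 / [Au³⁺(aq)]^2 = 0.0891, so log Q = −1.050 and E = +1.96 − (0.0592/6)(−1.050) = +1.9704 V.
ΔG = −nFE = −(6)(96500)(+1.9704) J/mol = −1140 kJ/mol.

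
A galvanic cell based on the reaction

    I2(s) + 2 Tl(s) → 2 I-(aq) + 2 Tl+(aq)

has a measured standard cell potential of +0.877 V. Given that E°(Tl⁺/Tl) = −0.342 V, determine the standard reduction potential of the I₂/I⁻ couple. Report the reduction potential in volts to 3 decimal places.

+0.535 V

In the reaction as written the I₂/I⁻ couple is reduced (cathode) and Tl⁺/Tl is oxidized (anode), so E°cell = E°(I₂/I⁻) − E°(Tl⁺/Tl).
E°(I₂/I⁻) = E°cell + E°(anode) = +0.877 + (−0.342) = +0.535 V.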